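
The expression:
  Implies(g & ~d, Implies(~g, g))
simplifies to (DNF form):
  True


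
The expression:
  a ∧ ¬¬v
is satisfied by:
  {a: True, v: True}


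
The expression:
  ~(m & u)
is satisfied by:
  {u: False, m: False}
  {m: True, u: False}
  {u: True, m: False}


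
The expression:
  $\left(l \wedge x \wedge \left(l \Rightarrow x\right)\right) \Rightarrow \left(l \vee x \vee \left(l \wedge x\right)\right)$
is always true.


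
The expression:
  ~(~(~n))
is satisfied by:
  {n: False}


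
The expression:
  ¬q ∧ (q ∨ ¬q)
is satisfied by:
  {q: False}


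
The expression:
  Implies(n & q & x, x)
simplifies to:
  True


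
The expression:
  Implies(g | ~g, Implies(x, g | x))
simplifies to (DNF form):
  True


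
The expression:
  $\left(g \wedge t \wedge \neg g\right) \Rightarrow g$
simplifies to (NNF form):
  $\text{True}$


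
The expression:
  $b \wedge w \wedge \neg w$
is never true.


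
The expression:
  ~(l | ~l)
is never true.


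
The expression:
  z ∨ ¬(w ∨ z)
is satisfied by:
  {z: True, w: False}
  {w: False, z: False}
  {w: True, z: True}


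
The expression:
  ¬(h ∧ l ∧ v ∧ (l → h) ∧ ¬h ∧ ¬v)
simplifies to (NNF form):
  True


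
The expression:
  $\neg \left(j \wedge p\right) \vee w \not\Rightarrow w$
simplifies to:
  $\neg j \vee \neg p$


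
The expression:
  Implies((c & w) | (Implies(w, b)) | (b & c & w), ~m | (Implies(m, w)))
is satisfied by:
  {w: True, m: False}
  {m: False, w: False}
  {m: True, w: True}


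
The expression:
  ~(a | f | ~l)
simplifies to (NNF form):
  l & ~a & ~f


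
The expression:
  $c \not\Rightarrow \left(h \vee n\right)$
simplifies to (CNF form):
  $c \wedge \neg h \wedge \neg n$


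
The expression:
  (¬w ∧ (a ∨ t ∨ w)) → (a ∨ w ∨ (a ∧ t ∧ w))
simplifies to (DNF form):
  a ∨ w ∨ ¬t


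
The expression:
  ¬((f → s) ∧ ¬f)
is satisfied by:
  {f: True}


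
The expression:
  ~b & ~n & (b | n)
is never true.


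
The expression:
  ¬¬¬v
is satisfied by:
  {v: False}


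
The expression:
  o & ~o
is never true.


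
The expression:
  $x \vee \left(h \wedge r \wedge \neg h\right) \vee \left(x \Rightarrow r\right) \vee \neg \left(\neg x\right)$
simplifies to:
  $\text{True}$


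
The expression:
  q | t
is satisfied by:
  {t: True, q: True}
  {t: True, q: False}
  {q: True, t: False}


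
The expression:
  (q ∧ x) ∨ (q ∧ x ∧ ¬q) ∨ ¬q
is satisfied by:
  {x: True, q: False}
  {q: False, x: False}
  {q: True, x: True}


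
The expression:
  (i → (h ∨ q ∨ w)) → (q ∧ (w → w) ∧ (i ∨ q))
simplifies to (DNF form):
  q ∨ (i ∧ ¬h ∧ ¬w)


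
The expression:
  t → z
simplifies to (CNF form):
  z ∨ ¬t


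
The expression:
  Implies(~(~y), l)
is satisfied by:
  {l: True, y: False}
  {y: False, l: False}
  {y: True, l: True}


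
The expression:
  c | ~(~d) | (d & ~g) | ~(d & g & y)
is always true.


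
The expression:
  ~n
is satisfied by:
  {n: False}


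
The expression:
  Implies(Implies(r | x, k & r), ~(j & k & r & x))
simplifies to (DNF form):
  ~j | ~k | ~r | ~x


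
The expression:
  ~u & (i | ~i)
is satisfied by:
  {u: False}


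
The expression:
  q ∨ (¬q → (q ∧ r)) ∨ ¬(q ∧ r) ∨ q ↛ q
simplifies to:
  True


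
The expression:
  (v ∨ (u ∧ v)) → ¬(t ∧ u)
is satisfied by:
  {u: False, v: False, t: False}
  {t: True, u: False, v: False}
  {v: True, u: False, t: False}
  {t: True, v: True, u: False}
  {u: True, t: False, v: False}
  {t: True, u: True, v: False}
  {v: True, u: True, t: False}


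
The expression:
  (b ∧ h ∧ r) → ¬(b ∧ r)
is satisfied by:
  {h: False, b: False, r: False}
  {r: True, h: False, b: False}
  {b: True, h: False, r: False}
  {r: True, b: True, h: False}
  {h: True, r: False, b: False}
  {r: True, h: True, b: False}
  {b: True, h: True, r: False}


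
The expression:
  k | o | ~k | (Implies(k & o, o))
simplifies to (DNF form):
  True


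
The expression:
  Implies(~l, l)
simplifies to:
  l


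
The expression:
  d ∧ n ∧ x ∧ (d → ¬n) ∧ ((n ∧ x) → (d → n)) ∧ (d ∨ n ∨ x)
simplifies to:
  False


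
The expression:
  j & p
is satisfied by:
  {p: True, j: True}


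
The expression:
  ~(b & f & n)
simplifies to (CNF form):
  ~b | ~f | ~n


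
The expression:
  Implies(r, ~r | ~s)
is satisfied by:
  {s: False, r: False}
  {r: True, s: False}
  {s: True, r: False}


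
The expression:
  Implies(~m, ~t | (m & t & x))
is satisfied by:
  {m: True, t: False}
  {t: False, m: False}
  {t: True, m: True}


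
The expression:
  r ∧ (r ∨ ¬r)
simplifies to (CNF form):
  r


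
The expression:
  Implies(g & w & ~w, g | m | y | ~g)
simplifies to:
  True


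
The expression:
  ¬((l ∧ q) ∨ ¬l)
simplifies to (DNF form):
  l ∧ ¬q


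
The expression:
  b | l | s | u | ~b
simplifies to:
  True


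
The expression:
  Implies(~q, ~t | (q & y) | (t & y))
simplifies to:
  q | y | ~t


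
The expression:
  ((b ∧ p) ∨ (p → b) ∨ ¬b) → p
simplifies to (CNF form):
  p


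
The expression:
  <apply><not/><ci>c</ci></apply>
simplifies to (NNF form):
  <apply><not/><ci>c</ci></apply>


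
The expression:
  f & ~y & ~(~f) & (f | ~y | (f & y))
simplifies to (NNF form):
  f & ~y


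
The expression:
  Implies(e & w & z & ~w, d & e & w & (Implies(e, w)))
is always true.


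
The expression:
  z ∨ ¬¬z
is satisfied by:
  {z: True}


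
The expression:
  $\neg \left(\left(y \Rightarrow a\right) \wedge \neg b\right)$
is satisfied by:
  {b: True, y: True, a: False}
  {b: True, y: False, a: False}
  {b: True, a: True, y: True}
  {b: True, a: True, y: False}
  {y: True, a: False, b: False}


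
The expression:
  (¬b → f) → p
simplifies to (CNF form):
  (p ∨ ¬b) ∧ (p ∨ ¬f)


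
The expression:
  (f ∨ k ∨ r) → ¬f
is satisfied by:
  {f: False}


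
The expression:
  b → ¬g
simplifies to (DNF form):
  ¬b ∨ ¬g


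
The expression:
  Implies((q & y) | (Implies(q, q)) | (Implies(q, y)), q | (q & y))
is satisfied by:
  {q: True}


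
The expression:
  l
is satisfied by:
  {l: True}


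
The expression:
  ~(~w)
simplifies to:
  w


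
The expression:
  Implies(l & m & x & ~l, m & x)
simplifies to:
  True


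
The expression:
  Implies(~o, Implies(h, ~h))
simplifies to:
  o | ~h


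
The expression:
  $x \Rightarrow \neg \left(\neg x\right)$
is always true.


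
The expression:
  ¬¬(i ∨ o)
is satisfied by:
  {i: True, o: True}
  {i: True, o: False}
  {o: True, i: False}


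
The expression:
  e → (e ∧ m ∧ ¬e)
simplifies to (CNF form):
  ¬e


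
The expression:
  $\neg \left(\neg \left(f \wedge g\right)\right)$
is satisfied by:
  {g: True, f: True}


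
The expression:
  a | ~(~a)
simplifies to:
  a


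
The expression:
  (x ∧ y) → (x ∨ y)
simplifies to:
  True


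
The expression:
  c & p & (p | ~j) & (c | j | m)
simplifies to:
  c & p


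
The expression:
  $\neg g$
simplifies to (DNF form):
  $\neg g$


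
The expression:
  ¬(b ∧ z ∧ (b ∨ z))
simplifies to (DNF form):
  ¬b ∨ ¬z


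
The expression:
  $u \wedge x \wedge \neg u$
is never true.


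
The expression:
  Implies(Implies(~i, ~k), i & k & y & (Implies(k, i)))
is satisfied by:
  {y: True, k: True, i: False}
  {k: True, i: False, y: False}
  {y: True, i: True, k: True}


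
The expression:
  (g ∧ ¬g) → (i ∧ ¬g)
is always true.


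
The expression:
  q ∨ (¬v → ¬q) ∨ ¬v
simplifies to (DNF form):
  True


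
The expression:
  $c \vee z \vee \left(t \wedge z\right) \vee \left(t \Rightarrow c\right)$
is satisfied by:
  {c: True, z: True, t: False}
  {c: True, t: False, z: False}
  {z: True, t: False, c: False}
  {z: False, t: False, c: False}
  {c: True, z: True, t: True}
  {c: True, t: True, z: False}
  {z: True, t: True, c: False}


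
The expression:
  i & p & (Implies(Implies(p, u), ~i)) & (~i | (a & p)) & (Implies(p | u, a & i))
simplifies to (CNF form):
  a & i & p & ~u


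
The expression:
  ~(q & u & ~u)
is always true.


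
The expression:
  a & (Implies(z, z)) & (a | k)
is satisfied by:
  {a: True}


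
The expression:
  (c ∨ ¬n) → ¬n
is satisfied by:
  {c: False, n: False}
  {n: True, c: False}
  {c: True, n: False}


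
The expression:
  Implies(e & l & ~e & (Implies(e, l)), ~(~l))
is always true.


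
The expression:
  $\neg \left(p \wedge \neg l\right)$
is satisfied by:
  {l: True, p: False}
  {p: False, l: False}
  {p: True, l: True}


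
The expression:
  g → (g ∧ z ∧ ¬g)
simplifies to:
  ¬g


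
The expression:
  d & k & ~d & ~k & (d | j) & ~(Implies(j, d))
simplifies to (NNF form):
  False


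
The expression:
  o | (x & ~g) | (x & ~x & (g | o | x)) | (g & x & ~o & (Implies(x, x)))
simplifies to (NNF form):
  o | x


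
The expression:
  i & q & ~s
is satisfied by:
  {i: True, q: True, s: False}


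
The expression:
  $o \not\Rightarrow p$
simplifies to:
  $o \wedge \neg p$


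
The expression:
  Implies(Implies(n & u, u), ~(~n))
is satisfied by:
  {n: True}


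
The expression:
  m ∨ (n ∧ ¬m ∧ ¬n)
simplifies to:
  m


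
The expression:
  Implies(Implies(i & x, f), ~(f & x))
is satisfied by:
  {x: False, f: False}
  {f: True, x: False}
  {x: True, f: False}


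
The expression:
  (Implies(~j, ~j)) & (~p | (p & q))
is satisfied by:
  {q: True, p: False}
  {p: False, q: False}
  {p: True, q: True}


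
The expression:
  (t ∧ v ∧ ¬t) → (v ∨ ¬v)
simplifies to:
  True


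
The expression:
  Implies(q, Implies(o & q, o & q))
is always true.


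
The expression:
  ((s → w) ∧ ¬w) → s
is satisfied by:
  {s: True, w: True}
  {s: True, w: False}
  {w: True, s: False}


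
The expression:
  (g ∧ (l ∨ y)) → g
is always true.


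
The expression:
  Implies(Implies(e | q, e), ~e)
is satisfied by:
  {e: False}


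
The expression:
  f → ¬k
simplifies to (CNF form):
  ¬f ∨ ¬k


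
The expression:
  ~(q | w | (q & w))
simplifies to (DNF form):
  ~q & ~w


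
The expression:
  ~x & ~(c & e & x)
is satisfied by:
  {x: False}


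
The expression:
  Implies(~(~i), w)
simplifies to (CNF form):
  w | ~i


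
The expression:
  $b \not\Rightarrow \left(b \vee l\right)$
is never true.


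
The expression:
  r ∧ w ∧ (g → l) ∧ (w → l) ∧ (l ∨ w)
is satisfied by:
  {r: True, w: True, l: True}


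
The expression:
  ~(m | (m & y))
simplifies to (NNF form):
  ~m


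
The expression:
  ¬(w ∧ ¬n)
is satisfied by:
  {n: True, w: False}
  {w: False, n: False}
  {w: True, n: True}


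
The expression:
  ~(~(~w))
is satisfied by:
  {w: False}


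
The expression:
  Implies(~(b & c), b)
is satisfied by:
  {b: True}


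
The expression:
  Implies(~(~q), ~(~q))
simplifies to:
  True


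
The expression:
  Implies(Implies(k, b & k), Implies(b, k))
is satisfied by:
  {k: True, b: False}
  {b: False, k: False}
  {b: True, k: True}


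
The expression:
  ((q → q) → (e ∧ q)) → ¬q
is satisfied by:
  {e: False, q: False}
  {q: True, e: False}
  {e: True, q: False}


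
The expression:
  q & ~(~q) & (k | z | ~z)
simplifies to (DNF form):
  q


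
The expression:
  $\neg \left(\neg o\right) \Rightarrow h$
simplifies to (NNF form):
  $h \vee \neg o$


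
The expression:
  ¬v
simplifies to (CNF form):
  ¬v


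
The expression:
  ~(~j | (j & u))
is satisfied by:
  {j: True, u: False}


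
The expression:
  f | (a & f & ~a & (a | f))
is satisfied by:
  {f: True}


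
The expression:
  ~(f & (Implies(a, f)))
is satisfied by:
  {f: False}


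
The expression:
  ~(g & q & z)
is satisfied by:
  {g: False, q: False, z: False}
  {z: True, g: False, q: False}
  {q: True, g: False, z: False}
  {z: True, q: True, g: False}
  {g: True, z: False, q: False}
  {z: True, g: True, q: False}
  {q: True, g: True, z: False}


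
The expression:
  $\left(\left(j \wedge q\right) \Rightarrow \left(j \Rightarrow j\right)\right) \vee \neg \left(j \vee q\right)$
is always true.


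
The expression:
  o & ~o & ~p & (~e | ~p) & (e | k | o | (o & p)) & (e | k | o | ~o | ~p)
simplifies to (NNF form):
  False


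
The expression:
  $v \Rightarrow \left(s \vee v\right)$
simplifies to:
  $\text{True}$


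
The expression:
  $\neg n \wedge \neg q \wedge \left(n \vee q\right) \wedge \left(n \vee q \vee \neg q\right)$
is never true.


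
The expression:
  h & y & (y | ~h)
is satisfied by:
  {h: True, y: True}


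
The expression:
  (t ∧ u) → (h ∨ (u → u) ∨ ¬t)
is always true.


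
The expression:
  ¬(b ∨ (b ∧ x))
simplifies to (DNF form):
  ¬b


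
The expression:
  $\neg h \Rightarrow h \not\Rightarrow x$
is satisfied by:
  {h: True}


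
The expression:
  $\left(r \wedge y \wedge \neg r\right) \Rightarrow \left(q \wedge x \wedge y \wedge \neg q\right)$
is always true.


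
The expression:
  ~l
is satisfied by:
  {l: False}


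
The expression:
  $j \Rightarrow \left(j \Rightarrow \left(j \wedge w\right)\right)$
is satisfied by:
  {w: True, j: False}
  {j: False, w: False}
  {j: True, w: True}


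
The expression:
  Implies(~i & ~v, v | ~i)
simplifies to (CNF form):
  True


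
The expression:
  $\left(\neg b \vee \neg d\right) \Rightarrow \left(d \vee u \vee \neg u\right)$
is always true.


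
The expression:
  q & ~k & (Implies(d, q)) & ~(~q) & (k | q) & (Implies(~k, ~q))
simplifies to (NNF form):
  False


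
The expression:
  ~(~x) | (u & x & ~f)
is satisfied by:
  {x: True}


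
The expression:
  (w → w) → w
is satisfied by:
  {w: True}


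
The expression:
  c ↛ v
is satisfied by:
  {c: True, v: False}


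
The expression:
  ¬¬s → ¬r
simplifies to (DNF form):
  ¬r ∨ ¬s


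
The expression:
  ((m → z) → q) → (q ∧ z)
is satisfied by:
  {z: True, m: False, q: False}
  {z: True, q: True, m: False}
  {z: True, m: True, q: False}
  {z: True, q: True, m: True}
  {q: False, m: False, z: False}


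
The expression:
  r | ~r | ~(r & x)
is always true.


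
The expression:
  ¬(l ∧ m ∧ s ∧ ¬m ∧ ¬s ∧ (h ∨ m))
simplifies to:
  True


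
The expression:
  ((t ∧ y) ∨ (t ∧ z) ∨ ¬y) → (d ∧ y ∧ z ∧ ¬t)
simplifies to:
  y ∧ ¬t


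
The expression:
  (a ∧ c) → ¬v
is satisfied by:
  {v: False, a: False, c: False}
  {c: True, v: False, a: False}
  {a: True, v: False, c: False}
  {c: True, a: True, v: False}
  {v: True, c: False, a: False}
  {c: True, v: True, a: False}
  {a: True, v: True, c: False}


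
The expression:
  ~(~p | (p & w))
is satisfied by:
  {p: True, w: False}


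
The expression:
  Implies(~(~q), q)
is always true.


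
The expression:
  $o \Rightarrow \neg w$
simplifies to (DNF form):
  $\neg o \vee \neg w$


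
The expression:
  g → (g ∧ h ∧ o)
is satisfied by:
  {o: True, h: True, g: False}
  {o: True, h: False, g: False}
  {h: True, o: False, g: False}
  {o: False, h: False, g: False}
  {o: True, g: True, h: True}


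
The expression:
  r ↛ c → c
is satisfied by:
  {c: True, r: False}
  {r: False, c: False}
  {r: True, c: True}


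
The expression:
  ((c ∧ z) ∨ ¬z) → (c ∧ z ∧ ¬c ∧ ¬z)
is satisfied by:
  {z: True, c: False}


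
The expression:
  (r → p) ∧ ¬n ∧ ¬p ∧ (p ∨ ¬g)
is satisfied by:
  {n: False, p: False, g: False, r: False}


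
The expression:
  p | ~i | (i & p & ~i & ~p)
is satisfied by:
  {p: True, i: False}
  {i: False, p: False}
  {i: True, p: True}


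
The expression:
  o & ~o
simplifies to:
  False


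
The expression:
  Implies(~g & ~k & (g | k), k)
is always true.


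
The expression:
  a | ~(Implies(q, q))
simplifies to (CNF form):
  a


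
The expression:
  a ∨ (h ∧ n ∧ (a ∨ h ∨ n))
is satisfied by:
  {a: True, h: True, n: True}
  {a: True, h: True, n: False}
  {a: True, n: True, h: False}
  {a: True, n: False, h: False}
  {h: True, n: True, a: False}


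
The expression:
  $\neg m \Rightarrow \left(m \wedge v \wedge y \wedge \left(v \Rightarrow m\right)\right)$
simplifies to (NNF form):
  $m$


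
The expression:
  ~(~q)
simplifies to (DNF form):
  q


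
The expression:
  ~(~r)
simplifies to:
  r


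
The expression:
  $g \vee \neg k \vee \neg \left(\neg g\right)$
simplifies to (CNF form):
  $g \vee \neg k$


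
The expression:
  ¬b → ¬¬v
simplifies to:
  b ∨ v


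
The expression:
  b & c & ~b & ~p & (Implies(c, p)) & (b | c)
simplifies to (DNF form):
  False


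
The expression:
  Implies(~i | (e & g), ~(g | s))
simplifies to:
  (i & ~e) | (i & ~g) | (~g & ~s)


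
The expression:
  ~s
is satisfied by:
  {s: False}


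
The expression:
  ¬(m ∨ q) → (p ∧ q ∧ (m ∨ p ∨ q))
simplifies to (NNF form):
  m ∨ q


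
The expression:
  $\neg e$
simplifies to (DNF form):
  $\neg e$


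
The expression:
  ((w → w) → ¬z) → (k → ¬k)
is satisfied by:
  {z: True, k: False}
  {k: False, z: False}
  {k: True, z: True}


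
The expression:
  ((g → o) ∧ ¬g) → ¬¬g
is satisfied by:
  {g: True}


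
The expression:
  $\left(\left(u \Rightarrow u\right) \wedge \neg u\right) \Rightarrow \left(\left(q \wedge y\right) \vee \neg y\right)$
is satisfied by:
  {q: True, u: True, y: False}
  {q: True, u: False, y: False}
  {u: True, q: False, y: False}
  {q: False, u: False, y: False}
  {y: True, q: True, u: True}
  {y: True, q: True, u: False}
  {y: True, u: True, q: False}


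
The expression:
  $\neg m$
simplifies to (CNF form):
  $\neg m$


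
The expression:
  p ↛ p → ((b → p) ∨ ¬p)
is always true.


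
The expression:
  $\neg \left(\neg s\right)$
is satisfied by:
  {s: True}


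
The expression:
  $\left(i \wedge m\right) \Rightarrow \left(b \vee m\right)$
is always true.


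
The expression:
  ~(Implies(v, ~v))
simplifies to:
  v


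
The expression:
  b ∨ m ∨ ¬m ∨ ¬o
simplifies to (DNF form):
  True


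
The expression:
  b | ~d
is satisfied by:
  {b: True, d: False}
  {d: False, b: False}
  {d: True, b: True}


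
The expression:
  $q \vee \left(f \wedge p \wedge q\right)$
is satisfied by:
  {q: True}


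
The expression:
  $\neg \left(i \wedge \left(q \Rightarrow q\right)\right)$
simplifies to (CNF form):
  $\neg i$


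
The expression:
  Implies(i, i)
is always true.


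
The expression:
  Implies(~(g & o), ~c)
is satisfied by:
  {o: True, g: True, c: False}
  {o: True, g: False, c: False}
  {g: True, o: False, c: False}
  {o: False, g: False, c: False}
  {o: True, c: True, g: True}


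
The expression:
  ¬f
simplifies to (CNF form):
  ¬f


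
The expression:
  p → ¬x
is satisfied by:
  {p: False, x: False}
  {x: True, p: False}
  {p: True, x: False}


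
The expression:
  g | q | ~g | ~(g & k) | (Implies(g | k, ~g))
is always true.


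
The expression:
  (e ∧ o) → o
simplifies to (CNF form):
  True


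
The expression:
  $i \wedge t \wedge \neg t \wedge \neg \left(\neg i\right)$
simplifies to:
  $\text{False}$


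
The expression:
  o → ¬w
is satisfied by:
  {w: False, o: False}
  {o: True, w: False}
  {w: True, o: False}


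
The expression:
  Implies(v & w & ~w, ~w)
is always true.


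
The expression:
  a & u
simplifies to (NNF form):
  a & u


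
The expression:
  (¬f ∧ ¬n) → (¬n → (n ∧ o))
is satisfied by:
  {n: True, f: True}
  {n: True, f: False}
  {f: True, n: False}


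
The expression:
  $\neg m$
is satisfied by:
  {m: False}


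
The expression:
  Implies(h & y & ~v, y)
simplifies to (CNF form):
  True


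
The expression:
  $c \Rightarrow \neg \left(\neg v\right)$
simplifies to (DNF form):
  $v \vee \neg c$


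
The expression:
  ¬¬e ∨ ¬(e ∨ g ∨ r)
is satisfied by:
  {e: True, r: False, g: False}
  {e: True, g: True, r: False}
  {e: True, r: True, g: False}
  {e: True, g: True, r: True}
  {g: False, r: False, e: False}


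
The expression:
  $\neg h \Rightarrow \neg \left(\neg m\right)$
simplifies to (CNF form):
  $h \vee m$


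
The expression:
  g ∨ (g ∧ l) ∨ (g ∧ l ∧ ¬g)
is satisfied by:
  {g: True}


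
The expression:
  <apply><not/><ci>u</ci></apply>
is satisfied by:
  {u: False}


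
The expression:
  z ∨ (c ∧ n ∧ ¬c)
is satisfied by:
  {z: True}


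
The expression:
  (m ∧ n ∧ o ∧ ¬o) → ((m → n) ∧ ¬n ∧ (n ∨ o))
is always true.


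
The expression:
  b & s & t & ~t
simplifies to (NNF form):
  False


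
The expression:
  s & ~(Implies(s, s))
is never true.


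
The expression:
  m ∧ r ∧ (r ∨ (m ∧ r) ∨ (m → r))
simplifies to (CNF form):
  m ∧ r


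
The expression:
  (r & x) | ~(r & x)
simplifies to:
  True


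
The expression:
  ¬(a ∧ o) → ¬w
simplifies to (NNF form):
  (a ∧ o) ∨ ¬w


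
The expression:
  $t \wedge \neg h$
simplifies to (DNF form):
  $t \wedge \neg h$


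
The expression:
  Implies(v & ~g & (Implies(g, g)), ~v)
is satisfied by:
  {g: True, v: False}
  {v: False, g: False}
  {v: True, g: True}


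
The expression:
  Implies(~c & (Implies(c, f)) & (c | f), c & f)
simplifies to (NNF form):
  c | ~f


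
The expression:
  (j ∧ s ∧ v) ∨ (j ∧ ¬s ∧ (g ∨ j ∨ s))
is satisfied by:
  {j: True, v: True, s: False}
  {j: True, s: False, v: False}
  {j: True, v: True, s: True}


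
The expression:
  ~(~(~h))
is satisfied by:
  {h: False}


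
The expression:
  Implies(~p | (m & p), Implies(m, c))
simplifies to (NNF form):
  c | ~m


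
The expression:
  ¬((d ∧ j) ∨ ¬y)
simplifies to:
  y ∧ (¬d ∨ ¬j)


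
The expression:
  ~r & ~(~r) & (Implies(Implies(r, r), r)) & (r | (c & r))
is never true.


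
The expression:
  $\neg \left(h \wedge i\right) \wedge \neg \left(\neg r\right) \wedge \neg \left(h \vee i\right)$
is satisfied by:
  {r: True, i: False, h: False}


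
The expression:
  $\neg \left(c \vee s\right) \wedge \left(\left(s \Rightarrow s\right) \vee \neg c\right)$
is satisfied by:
  {c: False, s: False}


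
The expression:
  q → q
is always true.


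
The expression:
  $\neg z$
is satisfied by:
  {z: False}


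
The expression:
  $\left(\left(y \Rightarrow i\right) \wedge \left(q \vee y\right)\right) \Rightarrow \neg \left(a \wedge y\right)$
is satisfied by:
  {y: False, a: False, i: False}
  {i: True, y: False, a: False}
  {a: True, y: False, i: False}
  {i: True, a: True, y: False}
  {y: True, i: False, a: False}
  {i: True, y: True, a: False}
  {a: True, y: True, i: False}


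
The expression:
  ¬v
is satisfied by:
  {v: False}


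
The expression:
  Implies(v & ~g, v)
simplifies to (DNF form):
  True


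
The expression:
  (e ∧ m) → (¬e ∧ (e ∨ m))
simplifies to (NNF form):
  ¬e ∨ ¬m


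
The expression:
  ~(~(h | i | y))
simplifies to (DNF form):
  h | i | y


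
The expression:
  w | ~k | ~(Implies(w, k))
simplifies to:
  w | ~k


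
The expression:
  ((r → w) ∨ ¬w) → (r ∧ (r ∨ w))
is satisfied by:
  {r: True}


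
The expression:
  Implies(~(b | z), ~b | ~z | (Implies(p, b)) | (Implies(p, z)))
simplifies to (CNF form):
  True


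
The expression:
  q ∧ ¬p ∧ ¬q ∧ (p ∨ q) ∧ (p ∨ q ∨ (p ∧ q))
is never true.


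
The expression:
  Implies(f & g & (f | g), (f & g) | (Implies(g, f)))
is always true.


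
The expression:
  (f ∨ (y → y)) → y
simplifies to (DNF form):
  y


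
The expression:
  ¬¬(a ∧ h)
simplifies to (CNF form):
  a ∧ h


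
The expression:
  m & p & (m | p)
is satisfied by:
  {m: True, p: True}


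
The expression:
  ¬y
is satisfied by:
  {y: False}


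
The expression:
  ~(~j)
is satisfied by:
  {j: True}


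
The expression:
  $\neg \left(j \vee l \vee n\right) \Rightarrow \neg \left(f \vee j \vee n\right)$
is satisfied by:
  {n: True, l: True, j: True, f: False}
  {n: True, l: True, j: False, f: False}
  {n: True, j: True, l: False, f: False}
  {n: True, j: False, l: False, f: False}
  {l: True, j: True, n: False, f: False}
  {l: True, j: False, n: False, f: False}
  {j: True, n: False, l: False, f: False}
  {j: False, n: False, l: False, f: False}
  {f: True, n: True, l: True, j: True}
  {f: True, n: True, l: True, j: False}
  {f: True, n: True, j: True, l: False}
  {f: True, n: True, j: False, l: False}
  {f: True, l: True, j: True, n: False}
  {f: True, l: True, j: False, n: False}
  {f: True, j: True, l: False, n: False}


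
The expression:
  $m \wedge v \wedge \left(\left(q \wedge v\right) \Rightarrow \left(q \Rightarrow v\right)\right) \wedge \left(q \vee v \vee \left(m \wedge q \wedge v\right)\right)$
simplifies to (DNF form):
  $m \wedge v$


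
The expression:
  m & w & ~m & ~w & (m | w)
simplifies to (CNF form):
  False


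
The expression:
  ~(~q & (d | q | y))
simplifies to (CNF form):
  (q | ~d) & (q | ~y)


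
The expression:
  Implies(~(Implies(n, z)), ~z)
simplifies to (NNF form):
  True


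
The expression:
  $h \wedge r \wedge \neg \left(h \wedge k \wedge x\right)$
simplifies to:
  $h \wedge r \wedge \left(\neg k \vee \neg x\right)$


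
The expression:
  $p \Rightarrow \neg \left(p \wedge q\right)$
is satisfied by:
  {p: False, q: False}
  {q: True, p: False}
  {p: True, q: False}


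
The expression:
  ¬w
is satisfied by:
  {w: False}


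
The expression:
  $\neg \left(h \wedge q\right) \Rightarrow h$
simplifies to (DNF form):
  $h$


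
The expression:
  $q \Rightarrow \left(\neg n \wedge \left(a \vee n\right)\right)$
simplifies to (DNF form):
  $\left(a \wedge \neg n\right) \vee \neg q$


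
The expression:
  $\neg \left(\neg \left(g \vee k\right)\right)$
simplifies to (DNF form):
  $g \vee k$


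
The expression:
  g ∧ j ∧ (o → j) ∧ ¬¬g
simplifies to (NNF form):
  g ∧ j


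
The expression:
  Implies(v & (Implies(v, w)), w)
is always true.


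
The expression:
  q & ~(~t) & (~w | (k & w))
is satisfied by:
  {t: True, k: True, q: True, w: False}
  {t: True, q: True, w: False, k: False}
  {t: True, k: True, w: True, q: True}


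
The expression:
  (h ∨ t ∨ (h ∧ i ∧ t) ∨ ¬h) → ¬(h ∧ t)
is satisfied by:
  {h: False, t: False}
  {t: True, h: False}
  {h: True, t: False}


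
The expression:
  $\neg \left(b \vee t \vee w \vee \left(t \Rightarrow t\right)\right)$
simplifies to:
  $\text{False}$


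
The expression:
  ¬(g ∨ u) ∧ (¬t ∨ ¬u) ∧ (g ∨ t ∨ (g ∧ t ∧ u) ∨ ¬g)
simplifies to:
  ¬g ∧ ¬u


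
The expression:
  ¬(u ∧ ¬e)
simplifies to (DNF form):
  e ∨ ¬u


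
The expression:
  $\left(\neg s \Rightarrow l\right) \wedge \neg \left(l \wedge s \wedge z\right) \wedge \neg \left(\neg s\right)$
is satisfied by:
  {s: True, l: False, z: False}
  {s: True, z: True, l: False}
  {s: True, l: True, z: False}


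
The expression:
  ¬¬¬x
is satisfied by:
  {x: False}


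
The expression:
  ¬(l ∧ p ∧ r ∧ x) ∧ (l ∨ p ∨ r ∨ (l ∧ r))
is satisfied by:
  {r: True, x: False, p: False, l: False}
  {r: True, l: True, x: False, p: False}
  {r: True, p: True, x: False, l: False}
  {r: True, l: True, p: True, x: False}
  {r: True, x: True, p: False, l: False}
  {r: True, l: True, x: True, p: False}
  {r: True, p: True, x: True, l: False}
  {l: True, x: False, p: False, r: False}
  {p: True, l: False, x: False, r: False}
  {l: True, p: True, x: False, r: False}
  {l: True, x: True, p: False, r: False}
  {p: True, x: True, l: False, r: False}
  {l: True, p: True, x: True, r: False}


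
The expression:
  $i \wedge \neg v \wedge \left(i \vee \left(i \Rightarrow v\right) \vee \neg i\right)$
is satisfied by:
  {i: True, v: False}


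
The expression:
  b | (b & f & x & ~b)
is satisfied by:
  {b: True}


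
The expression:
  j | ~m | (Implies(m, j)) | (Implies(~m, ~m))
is always true.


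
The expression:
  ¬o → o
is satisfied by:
  {o: True}


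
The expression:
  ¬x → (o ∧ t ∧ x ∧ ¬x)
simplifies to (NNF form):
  x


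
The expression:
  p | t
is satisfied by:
  {t: True, p: True}
  {t: True, p: False}
  {p: True, t: False}


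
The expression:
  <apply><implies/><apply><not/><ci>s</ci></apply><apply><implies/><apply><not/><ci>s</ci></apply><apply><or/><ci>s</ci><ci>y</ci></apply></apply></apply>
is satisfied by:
  {y: True, s: True}
  {y: True, s: False}
  {s: True, y: False}


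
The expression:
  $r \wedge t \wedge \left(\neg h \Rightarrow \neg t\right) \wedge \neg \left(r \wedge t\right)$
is never true.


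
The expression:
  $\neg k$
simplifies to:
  $\neg k$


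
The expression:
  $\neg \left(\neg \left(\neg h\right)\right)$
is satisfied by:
  {h: False}


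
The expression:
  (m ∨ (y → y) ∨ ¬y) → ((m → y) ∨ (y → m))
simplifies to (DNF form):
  True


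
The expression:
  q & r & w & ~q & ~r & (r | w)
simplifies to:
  False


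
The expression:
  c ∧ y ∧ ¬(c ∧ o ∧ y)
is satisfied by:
  {c: True, y: True, o: False}


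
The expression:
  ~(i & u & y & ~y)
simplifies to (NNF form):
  True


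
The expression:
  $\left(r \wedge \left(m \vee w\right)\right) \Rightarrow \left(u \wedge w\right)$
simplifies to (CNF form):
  $\left(u \vee \neg m \vee \neg r\right) \wedge \left(u \vee \neg r \vee \neg w\right) \wedge \left(w \vee \neg m \vee \neg r\right) \wedge \left(w \vee \neg r \vee \neg w\right)$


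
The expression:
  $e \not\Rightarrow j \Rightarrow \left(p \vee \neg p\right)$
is always true.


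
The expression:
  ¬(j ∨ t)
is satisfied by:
  {t: False, j: False}


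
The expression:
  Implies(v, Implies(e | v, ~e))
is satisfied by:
  {v: False, e: False}
  {e: True, v: False}
  {v: True, e: False}


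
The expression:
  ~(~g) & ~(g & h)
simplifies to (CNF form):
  g & ~h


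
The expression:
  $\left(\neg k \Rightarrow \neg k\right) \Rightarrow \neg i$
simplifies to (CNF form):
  $\neg i$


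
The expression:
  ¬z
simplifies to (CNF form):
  ¬z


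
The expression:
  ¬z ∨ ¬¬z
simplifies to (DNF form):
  True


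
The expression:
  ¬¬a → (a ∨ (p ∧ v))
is always true.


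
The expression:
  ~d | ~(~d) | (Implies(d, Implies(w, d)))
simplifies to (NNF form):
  True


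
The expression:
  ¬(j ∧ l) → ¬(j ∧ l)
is always true.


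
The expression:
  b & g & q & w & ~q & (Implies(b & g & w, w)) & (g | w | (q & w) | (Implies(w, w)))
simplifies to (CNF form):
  False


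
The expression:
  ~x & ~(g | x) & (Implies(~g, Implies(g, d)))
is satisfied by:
  {x: False, g: False}


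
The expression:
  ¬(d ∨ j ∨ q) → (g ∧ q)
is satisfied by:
  {d: True, q: True, j: True}
  {d: True, q: True, j: False}
  {d: True, j: True, q: False}
  {d: True, j: False, q: False}
  {q: True, j: True, d: False}
  {q: True, j: False, d: False}
  {j: True, q: False, d: False}


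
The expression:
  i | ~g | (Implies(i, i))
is always true.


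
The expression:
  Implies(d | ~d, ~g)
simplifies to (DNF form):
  ~g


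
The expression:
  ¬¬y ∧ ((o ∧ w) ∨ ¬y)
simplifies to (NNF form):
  o ∧ w ∧ y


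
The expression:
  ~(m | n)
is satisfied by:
  {n: False, m: False}


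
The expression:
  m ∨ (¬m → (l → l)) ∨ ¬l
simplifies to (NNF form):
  True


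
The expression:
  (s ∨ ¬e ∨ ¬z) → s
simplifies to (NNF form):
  s ∨ (e ∧ z)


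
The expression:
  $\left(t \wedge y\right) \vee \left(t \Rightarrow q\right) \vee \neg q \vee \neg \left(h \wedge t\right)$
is always true.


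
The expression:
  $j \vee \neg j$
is always true.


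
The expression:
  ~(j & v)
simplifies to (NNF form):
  ~j | ~v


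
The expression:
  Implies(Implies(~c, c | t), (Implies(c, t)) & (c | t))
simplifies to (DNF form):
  t | ~c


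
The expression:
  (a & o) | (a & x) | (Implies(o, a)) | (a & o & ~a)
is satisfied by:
  {a: True, o: False}
  {o: False, a: False}
  {o: True, a: True}


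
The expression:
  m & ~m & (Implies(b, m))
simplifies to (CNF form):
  False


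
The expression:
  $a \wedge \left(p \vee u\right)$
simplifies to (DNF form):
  $\left(a \wedge p\right) \vee \left(a \wedge u\right)$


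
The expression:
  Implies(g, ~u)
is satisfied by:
  {g: False, u: False}
  {u: True, g: False}
  {g: True, u: False}


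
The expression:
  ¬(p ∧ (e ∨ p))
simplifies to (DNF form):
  ¬p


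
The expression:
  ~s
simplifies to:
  ~s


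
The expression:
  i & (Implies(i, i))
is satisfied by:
  {i: True}


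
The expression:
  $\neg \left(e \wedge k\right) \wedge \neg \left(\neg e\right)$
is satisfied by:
  {e: True, k: False}


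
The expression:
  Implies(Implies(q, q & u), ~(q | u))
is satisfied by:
  {u: False}


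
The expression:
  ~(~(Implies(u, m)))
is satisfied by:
  {m: True, u: False}
  {u: False, m: False}
  {u: True, m: True}


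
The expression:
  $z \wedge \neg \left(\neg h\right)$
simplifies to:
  $h \wedge z$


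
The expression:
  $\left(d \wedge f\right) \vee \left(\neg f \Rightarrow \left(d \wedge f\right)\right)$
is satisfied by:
  {f: True}


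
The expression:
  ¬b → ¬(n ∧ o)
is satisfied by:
  {b: True, o: False, n: False}
  {o: False, n: False, b: False}
  {b: True, n: True, o: False}
  {n: True, o: False, b: False}
  {b: True, o: True, n: False}
  {o: True, b: False, n: False}
  {b: True, n: True, o: True}


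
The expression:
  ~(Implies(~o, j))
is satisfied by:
  {o: False, j: False}


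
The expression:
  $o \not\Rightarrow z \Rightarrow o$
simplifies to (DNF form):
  $\text{True}$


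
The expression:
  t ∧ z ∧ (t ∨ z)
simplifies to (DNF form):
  t ∧ z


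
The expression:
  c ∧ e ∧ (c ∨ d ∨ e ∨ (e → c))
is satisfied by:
  {c: True, e: True}


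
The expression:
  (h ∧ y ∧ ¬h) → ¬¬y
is always true.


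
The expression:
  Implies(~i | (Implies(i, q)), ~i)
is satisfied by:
  {q: False, i: False}
  {i: True, q: False}
  {q: True, i: False}


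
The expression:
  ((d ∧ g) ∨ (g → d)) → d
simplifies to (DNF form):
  d ∨ g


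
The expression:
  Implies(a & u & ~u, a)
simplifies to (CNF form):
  True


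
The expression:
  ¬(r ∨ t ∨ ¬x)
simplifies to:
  x ∧ ¬r ∧ ¬t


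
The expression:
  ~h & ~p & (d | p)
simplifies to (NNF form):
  d & ~h & ~p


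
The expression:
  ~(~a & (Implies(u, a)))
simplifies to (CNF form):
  a | u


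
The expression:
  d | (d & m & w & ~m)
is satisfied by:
  {d: True}


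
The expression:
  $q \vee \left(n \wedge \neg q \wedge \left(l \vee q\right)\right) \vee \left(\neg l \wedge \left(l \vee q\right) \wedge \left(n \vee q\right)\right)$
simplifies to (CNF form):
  $\left(l \vee q\right) \wedge \left(n \vee q\right)$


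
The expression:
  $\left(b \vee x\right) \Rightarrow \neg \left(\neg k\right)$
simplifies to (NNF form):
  $k \vee \left(\neg b \wedge \neg x\right)$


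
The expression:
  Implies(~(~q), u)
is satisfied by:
  {u: True, q: False}
  {q: False, u: False}
  {q: True, u: True}


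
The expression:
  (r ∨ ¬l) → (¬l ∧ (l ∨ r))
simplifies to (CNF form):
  (l ∨ r) ∧ (l ∨ ¬l) ∧ (r ∨ ¬r) ∧ (¬l ∨ ¬r)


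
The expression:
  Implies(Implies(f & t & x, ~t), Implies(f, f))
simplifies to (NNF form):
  True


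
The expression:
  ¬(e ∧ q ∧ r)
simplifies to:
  ¬e ∨ ¬q ∨ ¬r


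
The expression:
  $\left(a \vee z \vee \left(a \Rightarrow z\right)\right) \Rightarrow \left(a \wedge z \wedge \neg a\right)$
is never true.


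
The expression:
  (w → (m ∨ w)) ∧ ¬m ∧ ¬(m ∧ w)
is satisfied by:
  {m: False}


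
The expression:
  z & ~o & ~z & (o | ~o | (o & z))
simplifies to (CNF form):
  False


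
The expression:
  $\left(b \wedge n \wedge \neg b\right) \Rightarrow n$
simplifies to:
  $\text{True}$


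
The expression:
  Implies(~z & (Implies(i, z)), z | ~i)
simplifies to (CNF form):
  True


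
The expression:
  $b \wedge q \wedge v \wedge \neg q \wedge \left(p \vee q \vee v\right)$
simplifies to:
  $\text{False}$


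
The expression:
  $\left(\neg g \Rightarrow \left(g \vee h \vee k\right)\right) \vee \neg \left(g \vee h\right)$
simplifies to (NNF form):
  $\text{True}$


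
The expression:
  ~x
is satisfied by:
  {x: False}


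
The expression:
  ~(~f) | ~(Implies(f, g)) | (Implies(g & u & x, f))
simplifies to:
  f | ~g | ~u | ~x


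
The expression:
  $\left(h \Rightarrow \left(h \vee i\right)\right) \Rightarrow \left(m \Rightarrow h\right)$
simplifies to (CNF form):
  $h \vee \neg m$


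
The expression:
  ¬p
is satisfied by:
  {p: False}


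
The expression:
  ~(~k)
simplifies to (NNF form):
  k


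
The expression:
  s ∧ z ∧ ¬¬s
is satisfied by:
  {z: True, s: True}


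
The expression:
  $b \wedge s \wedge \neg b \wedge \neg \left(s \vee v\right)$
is never true.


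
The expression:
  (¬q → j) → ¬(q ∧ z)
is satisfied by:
  {q: False, z: False}
  {z: True, q: False}
  {q: True, z: False}


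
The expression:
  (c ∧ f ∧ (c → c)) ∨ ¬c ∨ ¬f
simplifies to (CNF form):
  True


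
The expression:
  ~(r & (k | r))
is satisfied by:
  {r: False}


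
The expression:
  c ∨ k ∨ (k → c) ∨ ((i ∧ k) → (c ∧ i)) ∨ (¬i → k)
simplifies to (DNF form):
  True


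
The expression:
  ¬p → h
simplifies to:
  h ∨ p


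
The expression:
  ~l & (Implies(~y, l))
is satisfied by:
  {y: True, l: False}


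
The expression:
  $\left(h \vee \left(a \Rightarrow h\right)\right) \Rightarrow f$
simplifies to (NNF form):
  $f \vee \left(a \wedge \neg h\right)$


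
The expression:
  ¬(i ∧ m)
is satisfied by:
  {m: False, i: False}
  {i: True, m: False}
  {m: True, i: False}


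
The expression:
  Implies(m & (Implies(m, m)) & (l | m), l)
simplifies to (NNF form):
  l | ~m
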